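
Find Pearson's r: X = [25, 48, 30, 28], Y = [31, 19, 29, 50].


Mean X = 32.7500, Mean Y = 32.2500
SD X = 8.982622, SD Y = 11.211044
Cov = -66.937500
r = -66.937500/(8.982622*11.211044) = -0.6647

r = -0.6647


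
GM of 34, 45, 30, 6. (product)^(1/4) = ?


Product = 34 × 45 × 30 × 6 = 275400
GM = 275400^(1/4) = 22.9082

GM = 22.9082


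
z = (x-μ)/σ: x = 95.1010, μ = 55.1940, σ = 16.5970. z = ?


z = (95.1010 - 55.1940)/16.5970
= 39.9070/16.5970
= 2.4045

z = 2.4045


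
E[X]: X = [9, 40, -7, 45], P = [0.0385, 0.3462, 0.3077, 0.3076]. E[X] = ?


E[X] = 9*0.0385 + 40*0.3462 - 7*0.3077 + 45*0.3076
= 0.3465 + 13.8480 - 2.1539 + 13.8420
= 25.8826

E[X] = 25.8826


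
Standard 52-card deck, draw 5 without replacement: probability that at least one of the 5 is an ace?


P(at least one) = 1 - P(none)
P(none) = (48/52) × (47/51) × (46/50) × (45/49) × (44/48) = 0.658842
P(at least one) = 1 - 0.658842 = 0.3412

P = 0.3412


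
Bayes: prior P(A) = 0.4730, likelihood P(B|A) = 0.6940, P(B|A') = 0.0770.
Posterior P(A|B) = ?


P(B) = P(B|A)*P(A) + P(B|A')*P(A')
= 0.6940*0.4730 + 0.0770*0.5270
= 0.328262 + 0.040579 = 0.368841
P(A|B) = 0.328262/0.368841 = 0.8900

P(A|B) = 0.8900


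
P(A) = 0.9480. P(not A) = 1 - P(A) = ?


P(not A) = 1 - 0.9480 = 0.0520

P(not A) = 0.0520


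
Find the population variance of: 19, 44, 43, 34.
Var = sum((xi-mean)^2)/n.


Mean = 35.0000
Squared deviations: 256.0000, 81.0000, 64.0000, 1.0000
Sum = 402.0000
Variance = 402.0000/4 = 100.5000

Variance = 100.5000


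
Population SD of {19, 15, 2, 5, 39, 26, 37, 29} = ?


Mean = 21.5000
Variance = 165.5000
SD = sqrt(165.5000) = 12.8647

SD = 12.8647


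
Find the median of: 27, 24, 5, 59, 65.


Sorted: 5, 24, 27, 59, 65
n = 5 (odd)
Middle value = 27

Median = 27


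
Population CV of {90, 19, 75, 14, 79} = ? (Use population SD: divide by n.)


Mean = 55.4000
SD = 32.1783
CV = (32.1783/55.4000)*100 = 58.0835%

CV = 58.0835%


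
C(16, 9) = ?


C(16,9) = 16!/(9! × 7!)
= 20922789888000/(362880 × 5040)
= 11440

C(16,9) = 11440


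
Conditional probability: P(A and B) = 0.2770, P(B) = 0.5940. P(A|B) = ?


P(A|B) = 0.2770/0.5940 = 0.4663

P(A|B) = 0.4663


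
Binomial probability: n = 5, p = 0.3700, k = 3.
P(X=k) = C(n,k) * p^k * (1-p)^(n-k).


C(5,3) = 10
p^3 = 0.050653
(1-p)^2 = 0.396900
P = 10 * 0.050653 * 0.396900 = 0.2010

P(X=3) = 0.2010


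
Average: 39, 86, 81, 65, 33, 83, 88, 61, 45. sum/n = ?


Sum = 39 + 86 + 81 + 65 + 33 + 83 + 88 + 61 + 45 = 581
n = 9
Mean = 581/9 = 64.5556

Mean = 64.5556


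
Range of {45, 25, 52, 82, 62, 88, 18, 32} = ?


Max = 88, Min = 18
Range = 88 - 18 = 70

Range = 70


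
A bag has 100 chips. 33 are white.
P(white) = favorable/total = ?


P = 33/100 = 0.3300

P = 0.3300


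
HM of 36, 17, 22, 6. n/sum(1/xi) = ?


Sum of reciprocals = 1/36 + 1/17 + 1/22 + 1/6 = 0.298723
HM = 4/0.298723 = 13.3904

HM = 13.3904


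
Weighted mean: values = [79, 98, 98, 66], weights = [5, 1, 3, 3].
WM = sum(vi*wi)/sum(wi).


Numerator = 79*5 + 98*1 + 98*3 + 66*3 = 985
Denominator = 5 + 1 + 3 + 3 = 12
WM = 985/12 = 82.0833

WM = 82.0833


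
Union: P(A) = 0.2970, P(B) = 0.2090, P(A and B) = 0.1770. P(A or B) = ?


P(A∪B) = 0.2970 + 0.2090 - 0.1770
= 0.5060 - 0.1770
= 0.3290

P(A∪B) = 0.3290


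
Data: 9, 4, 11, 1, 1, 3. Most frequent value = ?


Frequencies: 1:2, 3:1, 4:1, 9:1, 11:1
Max frequency = 2
Mode = 1

Mode = 1


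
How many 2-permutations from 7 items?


P(7,2) = 7!/5!
= 5040/120
= 42

P(7,2) = 42


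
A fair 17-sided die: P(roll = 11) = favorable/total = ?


Favorable outcomes (roll = 11): 1
Total outcomes = 17
P = 1/17 = 0.0588

P = 0.0588


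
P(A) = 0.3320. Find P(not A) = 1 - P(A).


P(not A) = 1 - 0.3320 = 0.6680

P(not A) = 0.6680


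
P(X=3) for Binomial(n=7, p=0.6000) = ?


C(7,3) = 35
p^3 = 0.216000
(1-p)^4 = 0.025600
P = 35 * 0.216000 * 0.025600 = 0.1935

P(X=3) = 0.1935


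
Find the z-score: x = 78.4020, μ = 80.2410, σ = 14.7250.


z = (78.4020 - 80.2410)/14.7250
= -1.8390/14.7250
= -0.1249

z = -0.1249


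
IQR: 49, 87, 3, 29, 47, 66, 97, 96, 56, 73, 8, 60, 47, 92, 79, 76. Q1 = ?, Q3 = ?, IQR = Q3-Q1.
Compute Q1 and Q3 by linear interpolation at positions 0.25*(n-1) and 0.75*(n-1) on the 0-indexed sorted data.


Sorted: 3, 8, 29, 47, 47, 49, 56, 60, 66, 73, 76, 79, 87, 92, 96, 97
Q1 (25th %ile) = 47.0000
Q3 (75th %ile) = 81.0000
IQR = 81.0000 - 47.0000 = 34.0000

IQR = 34.0000


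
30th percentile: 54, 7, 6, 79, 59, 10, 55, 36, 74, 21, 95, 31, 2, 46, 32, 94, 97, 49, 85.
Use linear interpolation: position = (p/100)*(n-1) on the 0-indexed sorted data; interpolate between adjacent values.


Sorted: 2, 6, 7, 10, 21, 31, 32, 36, 46, 49, 54, 55, 59, 74, 79, 85, 94, 95, 97
n = 19
Index = 30/100 * 18 = 5.4000
Lower = data[5] = 31, Upper = data[6] = 32
P30 = 31 + 0.4000*(1) = 31.4000

P30 = 31.4000


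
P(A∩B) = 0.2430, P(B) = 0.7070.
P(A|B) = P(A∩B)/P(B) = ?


P(A|B) = 0.2430/0.7070 = 0.3437

P(A|B) = 0.3437


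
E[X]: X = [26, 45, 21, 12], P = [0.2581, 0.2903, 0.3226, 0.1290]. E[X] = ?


E[X] = 26*0.2581 + 45*0.2903 + 21*0.3226 + 12*0.1290
= 6.7106 + 13.0635 + 6.7746 + 1.5480
= 28.0967

E[X] = 28.0967


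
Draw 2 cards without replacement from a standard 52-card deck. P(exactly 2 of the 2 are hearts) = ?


Hypergeometric: P(X=2) = C(13,2)·C(39,0) / C(52,2)
= 78 × 1 / 1326
= 78/1326 = 0.0588

P = 0.0588


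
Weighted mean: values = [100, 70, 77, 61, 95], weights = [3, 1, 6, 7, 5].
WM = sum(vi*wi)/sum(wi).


Numerator = 100*3 + 70*1 + 77*6 + 61*7 + 95*5 = 1734
Denominator = 3 + 1 + 6 + 7 + 5 = 22
WM = 1734/22 = 78.8182

WM = 78.8182


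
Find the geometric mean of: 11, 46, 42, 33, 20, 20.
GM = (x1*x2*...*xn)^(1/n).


Product = 11 × 46 × 42 × 33 × 20 × 20 = 280526400
GM = 280526400^(1/6) = 25.5856

GM = 25.5856


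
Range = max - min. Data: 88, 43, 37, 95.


Max = 95, Min = 37
Range = 95 - 37 = 58

Range = 58


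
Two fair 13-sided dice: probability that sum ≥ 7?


Total outcomes = 13×13 = 169
Favorable (sum ≥ 7): 154
P = 154/169 = 0.9112

P = 0.9112


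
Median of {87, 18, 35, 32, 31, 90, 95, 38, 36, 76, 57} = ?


Sorted: 18, 31, 32, 35, 36, 38, 57, 76, 87, 90, 95
n = 11 (odd)
Middle value = 38

Median = 38


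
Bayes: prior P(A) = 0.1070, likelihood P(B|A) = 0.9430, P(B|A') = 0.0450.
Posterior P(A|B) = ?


P(B) = P(B|A)*P(A) + P(B|A')*P(A')
= 0.9430*0.1070 + 0.0450*0.8930
= 0.100901 + 0.040185 = 0.141086
P(A|B) = 0.100901/0.141086 = 0.7152

P(A|B) = 0.7152


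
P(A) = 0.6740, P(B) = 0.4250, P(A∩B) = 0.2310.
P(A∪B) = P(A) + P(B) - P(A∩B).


P(A∪B) = 0.6740 + 0.4250 - 0.2310
= 1.0990 - 0.2310
= 0.8680

P(A∪B) = 0.8680


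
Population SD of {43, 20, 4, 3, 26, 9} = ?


Mean = 17.5000
Variance = 198.9167
SD = sqrt(198.9167) = 14.1038

SD = 14.1038


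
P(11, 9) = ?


P(11,9) = 11!/2!
= 39916800/2
= 19958400

P(11,9) = 19958400


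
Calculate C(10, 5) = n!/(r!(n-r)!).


C(10,5) = 10!/(5! × 5!)
= 3628800/(120 × 120)
= 252

C(10,5) = 252


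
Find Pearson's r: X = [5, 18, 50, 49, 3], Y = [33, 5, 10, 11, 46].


Mean X = 25.0000, Mean Y = 21.0000
SD X = 20.659138, SD Y = 15.786070
Cov = -238.600000
r = -238.600000/(20.659138*15.786070) = -0.7316

r = -0.7316


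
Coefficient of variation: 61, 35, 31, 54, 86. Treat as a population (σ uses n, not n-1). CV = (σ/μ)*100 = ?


Mean = 53.4000
SD = 19.8050
CV = (19.8050/53.4000)*100 = 37.0881%

CV = 37.0881%


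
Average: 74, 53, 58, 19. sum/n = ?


Sum = 74 + 53 + 58 + 19 = 204
n = 4
Mean = 204/4 = 51.0000

Mean = 51.0000


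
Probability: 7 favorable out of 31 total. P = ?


P = 7/31 = 0.2258

P = 0.2258


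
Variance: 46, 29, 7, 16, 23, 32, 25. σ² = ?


Mean = 25.4286
Squared deviations: 423.1837, 12.7551, 339.6122, 88.8980, 5.8980, 43.1837, 0.1837
Sum = 913.7143
Variance = 913.7143/7 = 130.5306

Variance = 130.5306


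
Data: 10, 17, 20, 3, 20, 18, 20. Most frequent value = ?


Frequencies: 3:1, 10:1, 17:1, 18:1, 20:3
Max frequency = 3
Mode = 20

Mode = 20


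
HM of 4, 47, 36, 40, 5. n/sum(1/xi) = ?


Sum of reciprocals = 1/4 + 1/47 + 1/36 + 1/40 + 1/5 = 0.524054
HM = 5/0.524054 = 9.5410

HM = 9.5410


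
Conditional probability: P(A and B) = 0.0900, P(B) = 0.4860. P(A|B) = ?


P(A|B) = 0.0900/0.4860 = 0.1852

P(A|B) = 0.1852


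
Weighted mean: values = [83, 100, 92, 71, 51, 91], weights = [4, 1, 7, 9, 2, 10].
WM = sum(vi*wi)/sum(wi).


Numerator = 83*4 + 100*1 + 92*7 + 71*9 + 51*2 + 91*10 = 2727
Denominator = 4 + 1 + 7 + 9 + 2 + 10 = 33
WM = 2727/33 = 82.6364

WM = 82.6364


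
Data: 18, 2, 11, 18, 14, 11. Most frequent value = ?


Frequencies: 2:1, 11:2, 14:1, 18:2
Max frequency = 2
Mode = 11, 18

Mode = 11, 18


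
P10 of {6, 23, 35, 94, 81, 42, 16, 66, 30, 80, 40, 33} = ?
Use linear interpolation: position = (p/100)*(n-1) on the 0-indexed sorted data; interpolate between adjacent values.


Sorted: 6, 16, 23, 30, 33, 35, 40, 42, 66, 80, 81, 94
n = 12
Index = 10/100 * 11 = 1.1000
Lower = data[1] = 16, Upper = data[2] = 23
P10 = 16 + 0.1000*(7) = 16.7000

P10 = 16.7000


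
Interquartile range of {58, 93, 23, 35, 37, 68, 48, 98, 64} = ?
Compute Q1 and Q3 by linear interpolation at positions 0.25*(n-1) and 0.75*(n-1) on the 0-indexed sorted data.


Sorted: 23, 35, 37, 48, 58, 64, 68, 93, 98
Q1 (25th %ile) = 37.0000
Q3 (75th %ile) = 68.0000
IQR = 68.0000 - 37.0000 = 31.0000

IQR = 31.0000


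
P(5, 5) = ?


P(5,5) = 5!/0!
= 120/1
= 120

P(5,5) = 120


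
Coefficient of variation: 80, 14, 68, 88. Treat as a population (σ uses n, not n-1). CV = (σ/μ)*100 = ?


Mean = 62.5000
SD = 28.8920
CV = (28.8920/62.5000)*100 = 46.2273%

CV = 46.2273%


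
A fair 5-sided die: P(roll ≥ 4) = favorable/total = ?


Favorable outcomes (roll ≥ 4): 2
Total outcomes = 5
P = 2/5 = 0.4000

P = 0.4000


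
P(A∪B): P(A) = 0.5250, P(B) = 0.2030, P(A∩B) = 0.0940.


P(A∪B) = 0.5250 + 0.2030 - 0.0940
= 0.7280 - 0.0940
= 0.6340

P(A∪B) = 0.6340


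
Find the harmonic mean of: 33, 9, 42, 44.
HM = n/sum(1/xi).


Sum of reciprocals = 1/33 + 1/9 + 1/42 + 1/44 = 0.187951
HM = 4/0.187951 = 21.2821

HM = 21.2821


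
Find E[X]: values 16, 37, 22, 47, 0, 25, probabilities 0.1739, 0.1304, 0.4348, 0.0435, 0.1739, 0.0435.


E[X] = 16*0.1739 + 37*0.1304 + 22*0.4348 + 47*0.0435 + 0*0.1739 + 25*0.0435
= 2.7824 + 4.8248 + 9.5656 + 2.0445 + 0 + 1.0875
= 20.3048

E[X] = 20.3048


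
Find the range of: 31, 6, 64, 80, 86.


Max = 86, Min = 6
Range = 86 - 6 = 80

Range = 80


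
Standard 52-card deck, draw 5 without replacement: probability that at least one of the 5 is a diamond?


P(at least one) = 1 - P(none)
P(none) = (39/52) × (38/51) × (37/50) × (36/49) × (35/48) = 0.221534
P(at least one) = 1 - 0.221534 = 0.7785

P = 0.7785


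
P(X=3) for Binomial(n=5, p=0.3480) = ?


C(5,3) = 10
p^3 = 0.042144
(1-p)^2 = 0.425104
P = 10 * 0.042144 * 0.425104 = 0.1792

P(X=3) = 0.1792


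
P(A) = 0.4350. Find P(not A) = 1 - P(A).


P(not A) = 1 - 0.4350 = 0.5650

P(not A) = 0.5650


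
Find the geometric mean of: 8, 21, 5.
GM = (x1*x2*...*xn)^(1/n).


Product = 8 × 21 × 5 = 840
GM = 840^(1/3) = 9.4354

GM = 9.4354


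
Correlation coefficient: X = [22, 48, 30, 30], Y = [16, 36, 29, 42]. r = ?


Mean X = 32.5000, Mean Y = 30.7500
SD X = 9.526279, SD Y = 9.679230
Cov = 53.125000
r = 53.125000/(9.526279*9.679230) = 0.5761

r = 0.5761


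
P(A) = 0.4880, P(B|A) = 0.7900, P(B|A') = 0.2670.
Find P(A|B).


P(B) = P(B|A)*P(A) + P(B|A')*P(A')
= 0.7900*0.4880 + 0.2670*0.5120
= 0.385520 + 0.136704 = 0.522224
P(A|B) = 0.385520/0.522224 = 0.7382

P(A|B) = 0.7382


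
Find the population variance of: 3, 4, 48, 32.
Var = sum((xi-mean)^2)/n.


Mean = 21.7500
Squared deviations: 351.5625, 315.0625, 689.0625, 105.0625
Sum = 1460.7500
Variance = 1460.7500/4 = 365.1875

Variance = 365.1875


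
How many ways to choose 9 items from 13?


C(13,9) = 13!/(9! × 4!)
= 6227020800/(362880 × 24)
= 715

C(13,9) = 715


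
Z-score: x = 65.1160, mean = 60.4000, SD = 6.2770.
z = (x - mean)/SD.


z = (65.1160 - 60.4000)/6.2770
= 4.7160/6.2770
= 0.7513

z = 0.7513


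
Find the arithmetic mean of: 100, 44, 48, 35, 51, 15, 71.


Sum = 100 + 44 + 48 + 35 + 51 + 15 + 71 = 364
n = 7
Mean = 364/7 = 52.0000

Mean = 52.0000


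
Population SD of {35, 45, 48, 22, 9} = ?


Mean = 31.8000
Variance = 212.5600
SD = sqrt(212.5600) = 14.5794

SD = 14.5794


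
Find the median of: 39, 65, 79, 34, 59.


Sorted: 34, 39, 59, 65, 79
n = 5 (odd)
Middle value = 59

Median = 59


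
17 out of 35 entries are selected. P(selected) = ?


P = 17/35 = 0.4857

P = 0.4857


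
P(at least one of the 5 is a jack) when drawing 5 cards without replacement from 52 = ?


P(at least one) = 1 - P(none)
P(none) = (48/52) × (47/51) × (46/50) × (45/49) × (44/48) = 0.658842
P(at least one) = 1 - 0.658842 = 0.3412

P = 0.3412


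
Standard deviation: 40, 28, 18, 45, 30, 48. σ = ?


Mean = 34.8333
Variance = 109.4722
SD = sqrt(109.4722) = 10.4629

SD = 10.4629


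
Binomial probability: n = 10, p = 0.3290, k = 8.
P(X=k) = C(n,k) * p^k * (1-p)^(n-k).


C(10,8) = 45
p^8 = 0.000137
(1-p)^2 = 0.450241
P = 45 * 0.000137 * 0.450241 = 0.0028

P(X=8) = 0.0028


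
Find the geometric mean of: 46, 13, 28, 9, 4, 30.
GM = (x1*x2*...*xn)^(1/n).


Product = 46 × 13 × 28 × 9 × 4 × 30 = 18083520
GM = 18083520^(1/6) = 16.2012

GM = 16.2012


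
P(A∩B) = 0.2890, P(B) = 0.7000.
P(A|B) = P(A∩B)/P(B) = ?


P(A|B) = 0.2890/0.7000 = 0.4129

P(A|B) = 0.4129


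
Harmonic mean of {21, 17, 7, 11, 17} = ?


Sum of reciprocals = 1/21 + 1/17 + 1/7 + 1/11 + 1/17 = 0.399032
HM = 5/0.399032 = 12.5303

HM = 12.5303


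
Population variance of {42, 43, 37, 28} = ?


Mean = 37.5000
Squared deviations: 20.2500, 30.2500, 0.2500, 90.2500
Sum = 141.0000
Variance = 141.0000/4 = 35.2500

Variance = 35.2500


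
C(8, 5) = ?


C(8,5) = 8!/(5! × 3!)
= 40320/(120 × 6)
= 56

C(8,5) = 56


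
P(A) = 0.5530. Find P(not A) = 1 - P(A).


P(not A) = 1 - 0.5530 = 0.4470

P(not A) = 0.4470


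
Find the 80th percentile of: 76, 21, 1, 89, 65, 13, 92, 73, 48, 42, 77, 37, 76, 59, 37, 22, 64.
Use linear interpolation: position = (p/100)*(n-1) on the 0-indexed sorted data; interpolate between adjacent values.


Sorted: 1, 13, 21, 22, 37, 37, 42, 48, 59, 64, 65, 73, 76, 76, 77, 89, 92
n = 17
Index = 80/100 * 16 = 12.8000
Lower = data[12] = 76, Upper = data[13] = 76
P80 = 76 + 0.8000*(0) = 76.0000

P80 = 76.0000


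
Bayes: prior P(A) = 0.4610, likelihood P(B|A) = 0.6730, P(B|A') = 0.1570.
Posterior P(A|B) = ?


P(B) = P(B|A)*P(A) + P(B|A')*P(A')
= 0.6730*0.4610 + 0.1570*0.5390
= 0.310253 + 0.084623 = 0.394876
P(A|B) = 0.310253/0.394876 = 0.7857

P(A|B) = 0.7857


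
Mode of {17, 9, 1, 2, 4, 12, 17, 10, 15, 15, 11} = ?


Frequencies: 1:1, 2:1, 4:1, 9:1, 10:1, 11:1, 12:1, 15:2, 17:2
Max frequency = 2
Mode = 15, 17

Mode = 15, 17


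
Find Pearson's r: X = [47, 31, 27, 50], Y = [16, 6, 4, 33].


Mean X = 38.7500, Mean Y = 14.7500
SD X = 9.908961, SD Y = 11.475517
Cov = 102.437500
r = 102.437500/(9.908961*11.475517) = 0.9009

r = 0.9009


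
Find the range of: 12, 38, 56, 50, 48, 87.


Max = 87, Min = 12
Range = 87 - 12 = 75

Range = 75


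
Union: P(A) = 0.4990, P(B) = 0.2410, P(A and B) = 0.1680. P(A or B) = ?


P(A∪B) = 0.4990 + 0.2410 - 0.1680
= 0.7400 - 0.1680
= 0.5720

P(A∪B) = 0.5720


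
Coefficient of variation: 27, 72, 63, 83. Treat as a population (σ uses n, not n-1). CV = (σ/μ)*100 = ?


Mean = 61.2500
SD = 21.0045
CV = (21.0045/61.2500)*100 = 34.2930%

CV = 34.2930%


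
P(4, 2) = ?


P(4,2) = 4!/2!
= 24/2
= 12

P(4,2) = 12


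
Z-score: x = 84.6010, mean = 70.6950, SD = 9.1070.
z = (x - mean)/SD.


z = (84.6010 - 70.6950)/9.1070
= 13.9060/9.1070
= 1.5270

z = 1.5270


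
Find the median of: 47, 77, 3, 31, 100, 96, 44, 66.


Sorted: 3, 31, 44, 47, 66, 77, 96, 100
n = 8 (even)
Middle values: 47 and 66
Median = (47+66)/2 = 56.5000

Median = 56.5000


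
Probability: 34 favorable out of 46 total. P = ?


P = 34/46 = 0.7391

P = 0.7391


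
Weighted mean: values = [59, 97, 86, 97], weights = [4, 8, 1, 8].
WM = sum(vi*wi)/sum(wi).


Numerator = 59*4 + 97*8 + 86*1 + 97*8 = 1874
Denominator = 4 + 8 + 1 + 8 = 21
WM = 1874/21 = 89.2381

WM = 89.2381


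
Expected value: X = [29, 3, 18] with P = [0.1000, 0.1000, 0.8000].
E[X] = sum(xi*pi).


E[X] = 29*0.1000 + 3*0.1000 + 18*0.8000
= 2.9000 + 0.3000 + 14.4000
= 17.6000

E[X] = 17.6000


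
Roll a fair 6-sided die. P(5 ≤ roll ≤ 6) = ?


Favorable outcomes (5 ≤ roll ≤ 6): 2
Total outcomes = 6
P = 2/6 = 0.3333

P = 0.3333


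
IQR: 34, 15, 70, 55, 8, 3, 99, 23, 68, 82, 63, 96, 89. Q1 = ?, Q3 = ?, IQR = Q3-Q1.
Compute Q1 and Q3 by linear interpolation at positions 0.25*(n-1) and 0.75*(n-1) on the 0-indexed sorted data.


Sorted: 3, 8, 15, 23, 34, 55, 63, 68, 70, 82, 89, 96, 99
Q1 (25th %ile) = 23.0000
Q3 (75th %ile) = 82.0000
IQR = 82.0000 - 23.0000 = 59.0000

IQR = 59.0000


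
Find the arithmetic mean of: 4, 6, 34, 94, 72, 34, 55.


Sum = 4 + 6 + 34 + 94 + 72 + 34 + 55 = 299
n = 7
Mean = 299/7 = 42.7143

Mean = 42.7143


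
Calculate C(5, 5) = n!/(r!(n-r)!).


C(5,5) = 5!/(5! × 0!)
= 120/(120 × 1)
= 1

C(5,5) = 1


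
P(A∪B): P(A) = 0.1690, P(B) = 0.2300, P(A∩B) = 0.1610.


P(A∪B) = 0.1690 + 0.2300 - 0.1610
= 0.3990 - 0.1610
= 0.2380

P(A∪B) = 0.2380


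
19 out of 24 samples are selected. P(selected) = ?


P = 19/24 = 0.7917

P = 0.7917


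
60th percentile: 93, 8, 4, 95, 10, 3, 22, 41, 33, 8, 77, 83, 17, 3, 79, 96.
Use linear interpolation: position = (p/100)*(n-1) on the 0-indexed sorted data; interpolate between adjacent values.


Sorted: 3, 3, 4, 8, 8, 10, 17, 22, 33, 41, 77, 79, 83, 93, 95, 96
n = 16
Index = 60/100 * 15 = 9.0000
Lower = data[9] = 41, Upper = data[10] = 77
P60 = 41 + 0*(36) = 41.0000

P60 = 41.0000


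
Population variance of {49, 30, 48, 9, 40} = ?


Mean = 35.2000
Squared deviations: 190.4400, 27.0400, 163.8400, 686.4400, 23.0400
Sum = 1090.8000
Variance = 1090.8000/5 = 218.1600

Variance = 218.1600


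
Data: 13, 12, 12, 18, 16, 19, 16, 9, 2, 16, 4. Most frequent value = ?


Frequencies: 2:1, 4:1, 9:1, 12:2, 13:1, 16:3, 18:1, 19:1
Max frequency = 3
Mode = 16

Mode = 16


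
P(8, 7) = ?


P(8,7) = 8!/1!
= 40320/1
= 40320

P(8,7) = 40320


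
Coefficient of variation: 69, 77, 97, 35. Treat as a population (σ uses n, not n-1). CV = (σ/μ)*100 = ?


Mean = 69.5000
SD = 22.3774
CV = (22.3774/69.5000)*100 = 32.1978%

CV = 32.1978%


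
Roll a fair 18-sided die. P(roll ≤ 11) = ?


Favorable outcomes (roll ≤ 11): 11
Total outcomes = 18
P = 11/18 = 0.6111

P = 0.6111


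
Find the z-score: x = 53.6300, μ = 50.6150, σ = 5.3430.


z = (53.6300 - 50.6150)/5.3430
= 3.0150/5.3430
= 0.5643

z = 0.5643


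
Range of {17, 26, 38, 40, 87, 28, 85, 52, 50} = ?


Max = 87, Min = 17
Range = 87 - 17 = 70

Range = 70


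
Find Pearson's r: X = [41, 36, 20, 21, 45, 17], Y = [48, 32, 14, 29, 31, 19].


Mean X = 30.0000, Mean Y = 28.8333
SD X = 11.045361, SD Y = 10.792230
Cov = 89.500000
r = 89.500000/(11.045361*10.792230) = 0.7508

r = 0.7508


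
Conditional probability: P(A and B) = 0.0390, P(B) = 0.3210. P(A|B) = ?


P(A|B) = 0.0390/0.3210 = 0.1215

P(A|B) = 0.1215


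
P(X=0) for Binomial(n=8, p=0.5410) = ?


C(8,0) = 1
p^0 = 1.000000
(1-p)^8 = 0.001970
P = 1 * 1.000000 * 0.001970 = 0.0020

P(X=0) = 0.0020


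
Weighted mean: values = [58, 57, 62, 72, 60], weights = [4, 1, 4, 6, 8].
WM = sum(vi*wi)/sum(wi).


Numerator = 58*4 + 57*1 + 62*4 + 72*6 + 60*8 = 1449
Denominator = 4 + 1 + 4 + 6 + 8 = 23
WM = 1449/23 = 63.0000

WM = 63.0000


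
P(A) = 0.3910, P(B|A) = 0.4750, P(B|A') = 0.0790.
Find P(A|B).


P(B) = P(B|A)*P(A) + P(B|A')*P(A')
= 0.4750*0.3910 + 0.0790*0.6090
= 0.185725 + 0.048111 = 0.233836
P(A|B) = 0.185725/0.233836 = 0.7943

P(A|B) = 0.7943


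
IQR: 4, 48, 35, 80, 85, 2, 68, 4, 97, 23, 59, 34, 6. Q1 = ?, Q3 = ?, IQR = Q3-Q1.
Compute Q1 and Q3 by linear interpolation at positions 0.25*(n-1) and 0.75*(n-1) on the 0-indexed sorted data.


Sorted: 2, 4, 4, 6, 23, 34, 35, 48, 59, 68, 80, 85, 97
Q1 (25th %ile) = 6.0000
Q3 (75th %ile) = 68.0000
IQR = 68.0000 - 6.0000 = 62.0000

IQR = 62.0000


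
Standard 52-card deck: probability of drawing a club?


13 clubs in 52 cards
P = 13/52 = 0.2500

P = 0.2500


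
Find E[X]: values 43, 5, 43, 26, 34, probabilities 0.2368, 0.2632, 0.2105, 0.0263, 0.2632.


E[X] = 43*0.2368 + 5*0.2632 + 43*0.2105 + 26*0.0263 + 34*0.2632
= 10.1824 + 1.3160 + 9.0515 + 0.6838 + 8.9488
= 30.1825

E[X] = 30.1825


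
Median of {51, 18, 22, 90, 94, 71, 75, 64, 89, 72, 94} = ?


Sorted: 18, 22, 51, 64, 71, 72, 75, 89, 90, 94, 94
n = 11 (odd)
Middle value = 72

Median = 72


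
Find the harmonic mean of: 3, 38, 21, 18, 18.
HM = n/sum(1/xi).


Sum of reciprocals = 1/3 + 1/38 + 1/21 + 1/18 + 1/18 = 0.518379
HM = 5/0.518379 = 9.6454

HM = 9.6454


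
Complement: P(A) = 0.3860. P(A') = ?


P(not A) = 1 - 0.3860 = 0.6140

P(not A) = 0.6140


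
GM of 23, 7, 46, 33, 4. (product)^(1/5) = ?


Product = 23 × 7 × 46 × 33 × 4 = 977592
GM = 977592^(1/5) = 15.7773

GM = 15.7773


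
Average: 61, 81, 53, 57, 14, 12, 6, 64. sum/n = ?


Sum = 61 + 81 + 53 + 57 + 14 + 12 + 6 + 64 = 348
n = 8
Mean = 348/8 = 43.5000

Mean = 43.5000


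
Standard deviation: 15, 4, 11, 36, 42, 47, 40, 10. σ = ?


Mean = 25.6250
Variance = 259.7344
SD = sqrt(259.7344) = 16.1163

SD = 16.1163


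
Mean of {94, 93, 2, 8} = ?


Sum = 94 + 93 + 2 + 8 = 197
n = 4
Mean = 197/4 = 49.2500

Mean = 49.2500


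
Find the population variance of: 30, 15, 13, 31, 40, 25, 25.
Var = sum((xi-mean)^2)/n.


Mean = 25.5714
Squared deviations: 19.6122, 111.7551, 158.0408, 29.4694, 208.1837, 0.3265, 0.3265
Sum = 527.7143
Variance = 527.7143/7 = 75.3878

Variance = 75.3878


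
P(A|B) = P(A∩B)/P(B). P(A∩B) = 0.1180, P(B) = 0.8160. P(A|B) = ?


P(A|B) = 0.1180/0.8160 = 0.1446

P(A|B) = 0.1446


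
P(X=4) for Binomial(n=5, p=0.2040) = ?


C(5,4) = 5
p^4 = 0.001732
(1-p)^1 = 0.796000
P = 5 * 0.001732 * 0.796000 = 0.0069

P(X=4) = 0.0069


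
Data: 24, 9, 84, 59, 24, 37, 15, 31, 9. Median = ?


Sorted: 9, 9, 15, 24, 24, 31, 37, 59, 84
n = 9 (odd)
Middle value = 24

Median = 24


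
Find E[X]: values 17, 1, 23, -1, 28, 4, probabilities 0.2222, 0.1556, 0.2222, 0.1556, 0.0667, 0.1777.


E[X] = 17*0.2222 + 1*0.1556 + 23*0.2222 - 1*0.1556 + 28*0.0667 + 4*0.1777
= 3.7774 + 0.1556 + 5.1106 - 0.1556 + 1.8676 + 0.7108
= 11.4664

E[X] = 11.4664


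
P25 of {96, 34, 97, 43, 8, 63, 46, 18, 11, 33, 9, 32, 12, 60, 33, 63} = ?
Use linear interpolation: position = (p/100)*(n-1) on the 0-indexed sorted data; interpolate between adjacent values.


Sorted: 8, 9, 11, 12, 18, 32, 33, 33, 34, 43, 46, 60, 63, 63, 96, 97
n = 16
Index = 25/100 * 15 = 3.7500
Lower = data[3] = 12, Upper = data[4] = 18
P25 = 12 + 0.7500*(6) = 16.5000

P25 = 16.5000


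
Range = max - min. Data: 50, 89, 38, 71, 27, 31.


Max = 89, Min = 27
Range = 89 - 27 = 62

Range = 62


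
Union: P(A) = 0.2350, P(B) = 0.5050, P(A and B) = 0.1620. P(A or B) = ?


P(A∪B) = 0.2350 + 0.5050 - 0.1620
= 0.7400 - 0.1620
= 0.5780

P(A∪B) = 0.5780


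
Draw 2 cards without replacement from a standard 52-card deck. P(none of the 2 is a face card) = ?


P(no face cards) = (40/52) × (39/51)
= 0.5882

P = 0.5882


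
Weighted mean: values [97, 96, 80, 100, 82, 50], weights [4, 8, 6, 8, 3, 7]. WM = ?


Numerator = 97*4 + 96*8 + 80*6 + 100*8 + 82*3 + 50*7 = 3032
Denominator = 4 + 8 + 6 + 8 + 3 + 7 = 36
WM = 3032/36 = 84.2222

WM = 84.2222


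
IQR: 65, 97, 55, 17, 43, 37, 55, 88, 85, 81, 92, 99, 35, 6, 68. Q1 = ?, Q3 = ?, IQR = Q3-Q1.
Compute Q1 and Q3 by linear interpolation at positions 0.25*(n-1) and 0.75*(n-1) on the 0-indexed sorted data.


Sorted: 6, 17, 35, 37, 43, 55, 55, 65, 68, 81, 85, 88, 92, 97, 99
Q1 (25th %ile) = 40.0000
Q3 (75th %ile) = 86.5000
IQR = 86.5000 - 40.0000 = 46.5000

IQR = 46.5000


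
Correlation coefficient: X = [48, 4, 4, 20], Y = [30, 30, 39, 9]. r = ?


Mean X = 19.0000, Mean Y = 27.0000
SD X = 17.972201, SD Y = 11.022704
Cov = -39.000000
r = -39.000000/(17.972201*11.022704) = -0.1969

r = -0.1969


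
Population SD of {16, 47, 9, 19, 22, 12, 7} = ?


Mean = 18.8571
Variance = 156.4082
SD = sqrt(156.4082) = 12.5063

SD = 12.5063


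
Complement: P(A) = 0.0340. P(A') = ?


P(not A) = 1 - 0.0340 = 0.9660

P(not A) = 0.9660


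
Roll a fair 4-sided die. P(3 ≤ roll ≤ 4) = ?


Favorable outcomes (3 ≤ roll ≤ 4): 2
Total outcomes = 4
P = 2/4 = 0.5000

P = 0.5000


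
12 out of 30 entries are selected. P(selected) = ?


P = 12/30 = 0.4000

P = 0.4000


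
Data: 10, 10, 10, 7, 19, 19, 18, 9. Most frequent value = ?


Frequencies: 7:1, 9:1, 10:3, 18:1, 19:2
Max frequency = 3
Mode = 10

Mode = 10


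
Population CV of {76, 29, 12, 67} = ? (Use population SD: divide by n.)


Mean = 46.0000
SD = 26.3913
CV = (26.3913/46.0000)*100 = 57.3724%

CV = 57.3724%


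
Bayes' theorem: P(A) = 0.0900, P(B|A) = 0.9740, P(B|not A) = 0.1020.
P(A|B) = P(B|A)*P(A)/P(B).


P(B) = P(B|A)*P(A) + P(B|A')*P(A')
= 0.9740*0.0900 + 0.1020*0.9100
= 0.087660 + 0.092820 = 0.180480
P(A|B) = 0.087660/0.180480 = 0.4857

P(A|B) = 0.4857


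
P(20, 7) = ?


P(20,7) = 20!/13!
= 2432902008176640000/6227020800
= 390700800

P(20,7) = 390700800


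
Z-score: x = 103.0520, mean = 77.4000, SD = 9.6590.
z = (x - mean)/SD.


z = (103.0520 - 77.4000)/9.6590
= 25.6520/9.6590
= 2.6558

z = 2.6558


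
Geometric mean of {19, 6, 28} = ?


Product = 19 × 6 × 28 = 3192
GM = 3192^(1/3) = 14.7238

GM = 14.7238


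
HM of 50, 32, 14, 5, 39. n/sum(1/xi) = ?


Sum of reciprocals = 1/50 + 1/32 + 1/14 + 1/5 + 1/39 = 0.348320
HM = 5/0.348320 = 14.3546

HM = 14.3546


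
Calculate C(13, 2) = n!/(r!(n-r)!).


C(13,2) = 13!/(2! × 11!)
= 6227020800/(2 × 39916800)
= 78

C(13,2) = 78


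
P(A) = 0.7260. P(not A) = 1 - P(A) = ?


P(not A) = 1 - 0.7260 = 0.2740

P(not A) = 0.2740


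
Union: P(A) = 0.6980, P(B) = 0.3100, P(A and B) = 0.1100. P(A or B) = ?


P(A∪B) = 0.6980 + 0.3100 - 0.1100
= 1.0080 - 0.1100
= 0.8980

P(A∪B) = 0.8980


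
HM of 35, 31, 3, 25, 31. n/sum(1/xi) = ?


Sum of reciprocals = 1/35 + 1/31 + 1/3 + 1/25 + 1/31 = 0.466421
HM = 5/0.466421 = 10.7199

HM = 10.7199


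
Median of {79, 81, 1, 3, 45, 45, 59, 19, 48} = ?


Sorted: 1, 3, 19, 45, 45, 48, 59, 79, 81
n = 9 (odd)
Middle value = 45

Median = 45


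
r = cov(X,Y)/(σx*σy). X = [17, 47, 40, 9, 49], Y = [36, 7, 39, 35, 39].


Mean X = 32.4000, Mean Y = 31.2000
SD X = 16.316862, SD Y = 12.204917
Cov = -65.480000
r = -65.480000/(16.316862*12.204917) = -0.3288

r = -0.3288


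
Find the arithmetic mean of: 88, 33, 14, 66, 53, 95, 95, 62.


Sum = 88 + 33 + 14 + 66 + 53 + 95 + 95 + 62 = 506
n = 8
Mean = 506/8 = 63.2500

Mean = 63.2500


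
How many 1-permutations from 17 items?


P(17,1) = 17!/16!
= 355687428096000/20922789888000
= 17

P(17,1) = 17


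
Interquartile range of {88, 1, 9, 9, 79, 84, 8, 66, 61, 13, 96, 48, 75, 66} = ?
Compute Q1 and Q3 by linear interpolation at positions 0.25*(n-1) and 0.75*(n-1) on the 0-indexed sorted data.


Sorted: 1, 8, 9, 9, 13, 48, 61, 66, 66, 75, 79, 84, 88, 96
Q1 (25th %ile) = 10.0000
Q3 (75th %ile) = 78.0000
IQR = 78.0000 - 10.0000 = 68.0000

IQR = 68.0000


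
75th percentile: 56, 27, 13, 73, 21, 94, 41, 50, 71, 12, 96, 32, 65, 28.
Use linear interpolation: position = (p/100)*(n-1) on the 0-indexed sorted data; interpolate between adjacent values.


Sorted: 12, 13, 21, 27, 28, 32, 41, 50, 56, 65, 71, 73, 94, 96
n = 14
Index = 75/100 * 13 = 9.7500
Lower = data[9] = 65, Upper = data[10] = 71
P75 = 65 + 0.7500*(6) = 69.5000

P75 = 69.5000


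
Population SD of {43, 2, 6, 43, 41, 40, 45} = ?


Mean = 31.4286
Variance = 304.2449
SD = sqrt(304.2449) = 17.4426

SD = 17.4426


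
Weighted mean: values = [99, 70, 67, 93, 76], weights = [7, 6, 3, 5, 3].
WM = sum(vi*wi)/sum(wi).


Numerator = 99*7 + 70*6 + 67*3 + 93*5 + 76*3 = 2007
Denominator = 7 + 6 + 3 + 5 + 3 = 24
WM = 2007/24 = 83.6250

WM = 83.6250


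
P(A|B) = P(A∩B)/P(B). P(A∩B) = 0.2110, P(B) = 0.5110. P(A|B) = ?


P(A|B) = 0.2110/0.5110 = 0.4129

P(A|B) = 0.4129


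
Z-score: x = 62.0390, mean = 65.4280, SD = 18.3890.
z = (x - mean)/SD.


z = (62.0390 - 65.4280)/18.3890
= -3.3890/18.3890
= -0.1843

z = -0.1843


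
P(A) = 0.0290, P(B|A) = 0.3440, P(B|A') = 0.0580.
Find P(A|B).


P(B) = P(B|A)*P(A) + P(B|A')*P(A')
= 0.3440*0.0290 + 0.0580*0.9710
= 0.009976 + 0.056318 = 0.066294
P(A|B) = 0.009976/0.066294 = 0.1505

P(A|B) = 0.1505


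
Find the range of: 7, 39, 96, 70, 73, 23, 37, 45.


Max = 96, Min = 7
Range = 96 - 7 = 89

Range = 89


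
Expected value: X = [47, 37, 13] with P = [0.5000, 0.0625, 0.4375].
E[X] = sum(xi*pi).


E[X] = 47*0.5000 + 37*0.0625 + 13*0.4375
= 23.5000 + 2.3125 + 5.6875
= 31.5000

E[X] = 31.5000


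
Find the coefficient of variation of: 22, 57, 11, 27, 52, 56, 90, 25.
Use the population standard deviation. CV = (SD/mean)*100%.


Mean = 42.5000
SD = 24.2332
CV = (24.2332/42.5000)*100 = 57.0194%

CV = 57.0194%


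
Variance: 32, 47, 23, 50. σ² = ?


Mean = 38.0000
Squared deviations: 36.0000, 81.0000, 225.0000, 144.0000
Sum = 486.0000
Variance = 486.0000/4 = 121.5000

Variance = 121.5000


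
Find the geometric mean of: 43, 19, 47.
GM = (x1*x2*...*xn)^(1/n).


Product = 43 × 19 × 47 = 38399
GM = 38399^(1/3) = 33.7370

GM = 33.7370


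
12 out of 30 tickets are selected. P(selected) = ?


P = 12/30 = 0.4000

P = 0.4000


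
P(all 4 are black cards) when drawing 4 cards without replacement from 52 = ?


P(all black cards) = (26/52) × (25/51) × (24/50) × (23/49)
= 0.0552

P = 0.0552


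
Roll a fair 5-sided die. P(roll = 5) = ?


Favorable outcomes (roll = 5): 1
Total outcomes = 5
P = 1/5 = 0.2000

P = 0.2000


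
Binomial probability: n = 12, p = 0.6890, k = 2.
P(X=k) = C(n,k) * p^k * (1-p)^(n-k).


C(12,2) = 66
p^2 = 0.474721
(1-p)^10 = 8.464550e-06
P = 66 * 0.474721 * 8.464550e-06 = 0.0003

P(X=2) = 0.0003


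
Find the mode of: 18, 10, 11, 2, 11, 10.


Frequencies: 2:1, 10:2, 11:2, 18:1
Max frequency = 2
Mode = 10, 11

Mode = 10, 11


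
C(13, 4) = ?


C(13,4) = 13!/(4! × 9!)
= 6227020800/(24 × 362880)
= 715

C(13,4) = 715


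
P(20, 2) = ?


P(20,2) = 20!/18!
= 2432902008176640000/6402373705728000
= 380

P(20,2) = 380


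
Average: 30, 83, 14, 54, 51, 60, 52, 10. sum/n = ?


Sum = 30 + 83 + 14 + 54 + 51 + 60 + 52 + 10 = 354
n = 8
Mean = 354/8 = 44.2500

Mean = 44.2500


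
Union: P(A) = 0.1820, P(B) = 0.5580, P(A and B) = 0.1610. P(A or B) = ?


P(A∪B) = 0.1820 + 0.5580 - 0.1610
= 0.7400 - 0.1610
= 0.5790

P(A∪B) = 0.5790


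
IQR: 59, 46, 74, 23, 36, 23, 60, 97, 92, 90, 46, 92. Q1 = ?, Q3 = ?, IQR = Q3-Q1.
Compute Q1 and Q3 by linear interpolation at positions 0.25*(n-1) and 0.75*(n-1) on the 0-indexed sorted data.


Sorted: 23, 23, 36, 46, 46, 59, 60, 74, 90, 92, 92, 97
Q1 (25th %ile) = 43.5000
Q3 (75th %ile) = 90.5000
IQR = 90.5000 - 43.5000 = 47.0000

IQR = 47.0000


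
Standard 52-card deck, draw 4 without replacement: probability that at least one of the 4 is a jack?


P(at least one) = 1 - P(none)
P(none) = (48/52) × (47/51) × (46/50) × (45/49) = 0.718737
P(at least one) = 1 - 0.718737 = 0.2813

P = 0.2813


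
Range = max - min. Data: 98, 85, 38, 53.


Max = 98, Min = 38
Range = 98 - 38 = 60

Range = 60


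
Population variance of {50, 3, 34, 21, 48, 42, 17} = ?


Mean = 30.7143
Squared deviations: 371.9388, 768.0816, 10.7959, 94.3673, 298.7959, 127.3673, 188.0816
Sum = 1859.4286
Variance = 1859.4286/7 = 265.6327

Variance = 265.6327


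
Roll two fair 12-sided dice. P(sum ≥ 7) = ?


Total outcomes = 12×12 = 144
Favorable (sum ≥ 7): 129
P = 129/144 = 0.8958

P = 0.8958


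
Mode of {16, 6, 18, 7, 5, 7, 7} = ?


Frequencies: 5:1, 6:1, 7:3, 16:1, 18:1
Max frequency = 3
Mode = 7

Mode = 7


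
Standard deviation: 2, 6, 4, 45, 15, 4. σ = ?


Mean = 12.6667
Variance = 226.5556
SD = sqrt(226.5556) = 15.0518

SD = 15.0518


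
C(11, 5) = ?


C(11,5) = 11!/(5! × 6!)
= 39916800/(120 × 720)
= 462

C(11,5) = 462


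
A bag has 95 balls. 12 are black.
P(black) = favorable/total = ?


P = 12/95 = 0.1263

P = 0.1263


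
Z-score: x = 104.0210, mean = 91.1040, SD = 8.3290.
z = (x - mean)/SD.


z = (104.0210 - 91.1040)/8.3290
= 12.9170/8.3290
= 1.5508

z = 1.5508


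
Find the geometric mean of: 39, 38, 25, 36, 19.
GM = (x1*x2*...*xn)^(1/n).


Product = 39 × 38 × 25 × 36 × 19 = 25342200
GM = 25342200^(1/5) = 30.2530

GM = 30.2530


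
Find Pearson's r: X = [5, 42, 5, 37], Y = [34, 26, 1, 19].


Mean X = 22.2500, Mean Y = 20.0000
SD X = 17.340343, SD Y = 12.186058
Cov = 47.500000
r = 47.500000/(17.340343*12.186058) = 0.2248

r = 0.2248


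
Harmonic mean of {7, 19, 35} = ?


Sum of reciprocals = 1/7 + 1/19 + 1/35 = 0.224060
HM = 3/0.224060 = 13.3893

HM = 13.3893


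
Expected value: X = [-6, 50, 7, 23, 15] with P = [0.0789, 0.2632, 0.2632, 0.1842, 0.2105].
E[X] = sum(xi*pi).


E[X] = -6*0.0789 + 50*0.2632 + 7*0.2632 + 23*0.1842 + 15*0.2105
= -0.4734 + 13.1600 + 1.8424 + 4.2366 + 3.1575
= 21.9231

E[X] = 21.9231


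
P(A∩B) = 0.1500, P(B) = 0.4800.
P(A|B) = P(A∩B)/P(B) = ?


P(A|B) = 0.1500/0.4800 = 0.3125

P(A|B) = 0.3125


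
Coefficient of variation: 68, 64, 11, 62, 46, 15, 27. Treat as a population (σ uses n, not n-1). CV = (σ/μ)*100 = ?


Mean = 41.8571
SD = 22.3315
CV = (22.3315/41.8571)*100 = 53.3516%

CV = 53.3516%


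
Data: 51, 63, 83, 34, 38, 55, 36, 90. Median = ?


Sorted: 34, 36, 38, 51, 55, 63, 83, 90
n = 8 (even)
Middle values: 51 and 55
Median = (51+55)/2 = 53.0000

Median = 53.0000


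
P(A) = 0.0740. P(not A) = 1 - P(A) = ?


P(not A) = 1 - 0.0740 = 0.9260

P(not A) = 0.9260


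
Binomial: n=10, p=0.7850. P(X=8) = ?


C(10,8) = 45
p^8 = 0.144197
(1-p)^2 = 0.046225
P = 45 * 0.144197 * 0.046225 = 0.2999

P(X=8) = 0.2999


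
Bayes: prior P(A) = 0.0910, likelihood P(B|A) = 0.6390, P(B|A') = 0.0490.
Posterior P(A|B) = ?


P(B) = P(B|A)*P(A) + P(B|A')*P(A')
= 0.6390*0.0910 + 0.0490*0.9090
= 0.058149 + 0.044541 = 0.102690
P(A|B) = 0.058149/0.102690 = 0.5663

P(A|B) = 0.5663


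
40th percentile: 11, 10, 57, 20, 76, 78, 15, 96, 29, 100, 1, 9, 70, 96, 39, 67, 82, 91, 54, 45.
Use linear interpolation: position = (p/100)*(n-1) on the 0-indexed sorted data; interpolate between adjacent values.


Sorted: 1, 9, 10, 11, 15, 20, 29, 39, 45, 54, 57, 67, 70, 76, 78, 82, 91, 96, 96, 100
n = 20
Index = 40/100 * 19 = 7.6000
Lower = data[7] = 39, Upper = data[8] = 45
P40 = 39 + 0.6000*(6) = 42.6000

P40 = 42.6000


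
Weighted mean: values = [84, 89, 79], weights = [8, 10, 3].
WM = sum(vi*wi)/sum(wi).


Numerator = 84*8 + 89*10 + 79*3 = 1799
Denominator = 8 + 10 + 3 = 21
WM = 1799/21 = 85.6667

WM = 85.6667


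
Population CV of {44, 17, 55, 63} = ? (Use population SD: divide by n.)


Mean = 44.7500
SD = 17.3835
CV = (17.3835/44.7500)*100 = 38.8459%

CV = 38.8459%


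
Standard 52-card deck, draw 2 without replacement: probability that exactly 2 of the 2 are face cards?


Hypergeometric: P(X=2) = C(12,2)·C(40,0) / C(52,2)
= 66 × 1 / 1326
= 66/1326 = 0.0498

P = 0.0498


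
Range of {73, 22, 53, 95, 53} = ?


Max = 95, Min = 22
Range = 95 - 22 = 73

Range = 73


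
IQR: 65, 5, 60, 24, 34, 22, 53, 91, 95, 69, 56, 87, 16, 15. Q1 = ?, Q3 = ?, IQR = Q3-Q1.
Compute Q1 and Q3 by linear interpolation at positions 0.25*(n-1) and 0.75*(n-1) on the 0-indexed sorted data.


Sorted: 5, 15, 16, 22, 24, 34, 53, 56, 60, 65, 69, 87, 91, 95
Q1 (25th %ile) = 22.5000
Q3 (75th %ile) = 68.0000
IQR = 68.0000 - 22.5000 = 45.5000

IQR = 45.5000


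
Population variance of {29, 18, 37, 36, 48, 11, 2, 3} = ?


Mean = 23.0000
Squared deviations: 36.0000, 25.0000, 196.0000, 169.0000, 625.0000, 144.0000, 441.0000, 400.0000
Sum = 2036.0000
Variance = 2036.0000/8 = 254.5000

Variance = 254.5000


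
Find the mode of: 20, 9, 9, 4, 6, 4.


Frequencies: 4:2, 6:1, 9:2, 20:1
Max frequency = 2
Mode = 4, 9

Mode = 4, 9


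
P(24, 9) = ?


P(24,9) = 24!/15!
= 620448401733239439360000/1307674368000
= 474467051520

P(24,9) = 474467051520


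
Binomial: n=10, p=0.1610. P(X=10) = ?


C(10,10) = 1
p^10 = 1.170196e-08
(1-p)^0 = 1.000000
P = 1 * 1.170196e-08 * 1.000000 = 1.1702e-08

P(X=10) = 1.1702e-08


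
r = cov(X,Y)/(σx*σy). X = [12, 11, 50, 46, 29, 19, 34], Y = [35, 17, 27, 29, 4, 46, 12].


Mean X = 28.7143, Mean Y = 24.2857
SD X = 14.478697, SD Y = 13.263422
Cov = -27.489796
r = -27.489796/(14.478697*13.263422) = -0.1431

r = -0.1431


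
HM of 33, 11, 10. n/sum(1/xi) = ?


Sum of reciprocals = 1/33 + 1/11 + 1/10 = 0.221212
HM = 3/0.221212 = 13.5616

HM = 13.5616


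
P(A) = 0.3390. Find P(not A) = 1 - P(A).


P(not A) = 1 - 0.3390 = 0.6610

P(not A) = 0.6610


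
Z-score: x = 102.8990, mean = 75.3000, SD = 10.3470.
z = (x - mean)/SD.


z = (102.8990 - 75.3000)/10.3470
= 27.5990/10.3470
= 2.6673

z = 2.6673


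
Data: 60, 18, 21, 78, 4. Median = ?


Sorted: 4, 18, 21, 60, 78
n = 5 (odd)
Middle value = 21

Median = 21


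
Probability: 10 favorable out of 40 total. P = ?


P = 10/40 = 0.2500

P = 0.2500


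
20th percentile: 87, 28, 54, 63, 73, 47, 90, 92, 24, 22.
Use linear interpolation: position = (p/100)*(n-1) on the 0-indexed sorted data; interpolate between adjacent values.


Sorted: 22, 24, 28, 47, 54, 63, 73, 87, 90, 92
n = 10
Index = 20/100 * 9 = 1.8000
Lower = data[1] = 24, Upper = data[2] = 28
P20 = 24 + 0.8000*(4) = 27.2000

P20 = 27.2000


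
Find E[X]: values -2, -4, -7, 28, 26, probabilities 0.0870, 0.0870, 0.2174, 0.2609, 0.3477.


E[X] = -2*0.0870 - 4*0.0870 - 7*0.2174 + 28*0.2609 + 26*0.3477
= -0.1740 - 0.3480 - 1.5218 + 7.3052 + 9.0402
= 14.3016

E[X] = 14.3016


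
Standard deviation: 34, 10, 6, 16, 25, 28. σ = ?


Mean = 19.8333
Variance = 99.4722
SD = sqrt(99.4722) = 9.9736

SD = 9.9736


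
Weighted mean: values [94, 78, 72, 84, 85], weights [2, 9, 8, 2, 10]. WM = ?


Numerator = 94*2 + 78*9 + 72*8 + 84*2 + 85*10 = 2484
Denominator = 2 + 9 + 8 + 2 + 10 = 31
WM = 2484/31 = 80.1290

WM = 80.1290


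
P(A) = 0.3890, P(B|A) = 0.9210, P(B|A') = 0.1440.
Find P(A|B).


P(B) = P(B|A)*P(A) + P(B|A')*P(A')
= 0.9210*0.3890 + 0.1440*0.6110
= 0.358269 + 0.087984 = 0.446253
P(A|B) = 0.358269/0.446253 = 0.8028

P(A|B) = 0.8028


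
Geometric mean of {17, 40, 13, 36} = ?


Product = 17 × 40 × 13 × 36 = 318240
GM = 318240^(1/4) = 23.7514

GM = 23.7514


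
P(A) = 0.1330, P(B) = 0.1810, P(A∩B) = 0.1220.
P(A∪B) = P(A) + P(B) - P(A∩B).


P(A∪B) = 0.1330 + 0.1810 - 0.1220
= 0.3140 - 0.1220
= 0.1920

P(A∪B) = 0.1920


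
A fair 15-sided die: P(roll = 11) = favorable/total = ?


Favorable outcomes (roll = 11): 1
Total outcomes = 15
P = 1/15 = 0.0667

P = 0.0667
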